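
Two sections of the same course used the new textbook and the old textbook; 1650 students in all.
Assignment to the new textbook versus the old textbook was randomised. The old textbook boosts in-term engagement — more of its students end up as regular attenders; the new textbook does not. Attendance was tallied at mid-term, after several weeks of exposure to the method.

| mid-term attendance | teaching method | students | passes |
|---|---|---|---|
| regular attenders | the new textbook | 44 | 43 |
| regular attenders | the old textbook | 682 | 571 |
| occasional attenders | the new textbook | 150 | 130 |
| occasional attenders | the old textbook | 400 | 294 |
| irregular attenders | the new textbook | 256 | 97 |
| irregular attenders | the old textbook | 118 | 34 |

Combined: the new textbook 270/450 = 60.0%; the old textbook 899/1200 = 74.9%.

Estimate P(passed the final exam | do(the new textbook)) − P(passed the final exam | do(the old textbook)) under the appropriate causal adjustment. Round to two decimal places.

-0.15

the new textbook is higher inside every mid-term attendance stratum but the old textbook is higher in aggregate. Whether to stratify depends on how mid-term attendance relates to the teaching method.
Mid-term attendance lies on the pathway teaching method → mid-term attendance → outcome, so adjusting for it blocks the indirect effect. For the total causal effect of teaching method, use the unadjusted pooled rates.
The causal difference is the pooled difference: 0.600 − 0.749 = -0.149.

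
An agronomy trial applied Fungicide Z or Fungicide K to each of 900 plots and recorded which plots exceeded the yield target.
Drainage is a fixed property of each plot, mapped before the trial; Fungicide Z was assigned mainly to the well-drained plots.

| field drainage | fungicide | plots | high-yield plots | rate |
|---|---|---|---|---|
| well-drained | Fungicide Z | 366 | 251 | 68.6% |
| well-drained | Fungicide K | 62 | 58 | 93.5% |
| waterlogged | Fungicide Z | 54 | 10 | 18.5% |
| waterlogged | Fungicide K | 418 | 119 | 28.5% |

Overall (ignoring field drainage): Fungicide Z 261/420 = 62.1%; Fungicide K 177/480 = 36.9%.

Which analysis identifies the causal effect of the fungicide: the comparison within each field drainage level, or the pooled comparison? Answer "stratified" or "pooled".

Fungicide K is higher inside every field drainage stratum but Fungicide Z is higher in aggregate. Whether to stratify depends on how field drainage relates to the fungicide.
Here field drainage is a common cause — it drives both which fungicide a case falls under and the outcome. The crude comparison mixes populations; the stratum-specific rates are the causally relevant ones.
Within each level — well-drained: 68.6% vs 93.5%; waterlogged: 18.5% vs 28.5% — Fungicide K is higher every time.

stratified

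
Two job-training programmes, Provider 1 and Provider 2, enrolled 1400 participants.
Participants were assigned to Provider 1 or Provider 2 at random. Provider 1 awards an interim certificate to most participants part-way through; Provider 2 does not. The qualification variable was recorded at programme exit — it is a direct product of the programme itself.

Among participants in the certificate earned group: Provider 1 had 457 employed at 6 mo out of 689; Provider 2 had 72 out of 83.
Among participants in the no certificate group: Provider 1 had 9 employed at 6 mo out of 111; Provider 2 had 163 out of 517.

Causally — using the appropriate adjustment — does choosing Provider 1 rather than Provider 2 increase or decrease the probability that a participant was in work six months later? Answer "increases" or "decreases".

increases

Stratifying would compare programmes among participants the programmes themselves sorted into qualification attained during the programme groups — a form of selection on an intermediate. The unconditioned pooled rates give the total causal effect.
Pooled: Provider 1 58.2% vs Provider 2 39.2%; Provider 1 is higher overall.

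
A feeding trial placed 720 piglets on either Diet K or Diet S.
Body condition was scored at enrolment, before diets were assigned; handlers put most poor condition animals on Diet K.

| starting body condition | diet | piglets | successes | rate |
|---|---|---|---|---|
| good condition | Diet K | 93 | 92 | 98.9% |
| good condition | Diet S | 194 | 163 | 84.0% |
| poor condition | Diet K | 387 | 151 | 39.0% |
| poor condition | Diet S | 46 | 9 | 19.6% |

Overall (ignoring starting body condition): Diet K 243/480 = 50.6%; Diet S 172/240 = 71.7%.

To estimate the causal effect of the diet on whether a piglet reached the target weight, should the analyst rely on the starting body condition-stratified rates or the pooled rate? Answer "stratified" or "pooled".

Starting body condition satisfies the back-door criterion: it is not a descendant of the diet, and it blocks the spurious path from diet to outcome. Adjusting for it (i.e., using the within-starting body condition rates) gives the causal effect.
Within each level — good condition: 98.9% vs 84.0%; poor condition: 39.0% vs 19.6% — Diet K is higher every time.

stratified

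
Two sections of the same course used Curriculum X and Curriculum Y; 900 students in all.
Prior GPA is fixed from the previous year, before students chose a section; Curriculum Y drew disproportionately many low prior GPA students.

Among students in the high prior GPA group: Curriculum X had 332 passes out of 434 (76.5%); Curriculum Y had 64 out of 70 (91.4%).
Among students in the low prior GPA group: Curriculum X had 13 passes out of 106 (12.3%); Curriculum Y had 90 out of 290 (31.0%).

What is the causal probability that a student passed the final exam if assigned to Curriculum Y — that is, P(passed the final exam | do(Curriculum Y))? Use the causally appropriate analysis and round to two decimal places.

0.65

Nothing the teaching method does changes prior GPA band; the imbalance is an allocation artefact. With prior GPA band also predicting the outcome, the pooled figure is confounded, and the within-stratum comparison is the causal one.
Standardising Curriculum Y to the population prior GPA band mix: 0.560·64/70 + 0.440·90/290 = 0.649.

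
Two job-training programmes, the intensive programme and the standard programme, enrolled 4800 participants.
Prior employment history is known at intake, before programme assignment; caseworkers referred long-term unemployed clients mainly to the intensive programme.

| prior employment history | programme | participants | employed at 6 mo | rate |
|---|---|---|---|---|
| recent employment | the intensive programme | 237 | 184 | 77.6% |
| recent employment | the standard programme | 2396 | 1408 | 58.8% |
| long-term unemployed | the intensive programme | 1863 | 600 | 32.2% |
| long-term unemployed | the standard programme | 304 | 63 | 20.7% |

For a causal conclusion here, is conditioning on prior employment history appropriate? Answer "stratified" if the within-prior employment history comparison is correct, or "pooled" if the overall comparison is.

The prior employment history-specific comparison favours the intensive programme throughout, but the pooled figures favour the standard programme. The question is whether to condition on prior employment history.
Since prior employment history is a pre-existing factor (not a product of the programme) and it affects the outcome on its own, it is a confounder. The stratified rates, not the pooled rate, identify the causal effect.
Within each level — recent employment: 77.6% vs 58.8%; long-term unemployed: 32.2% vs 20.7% — the intensive programme is higher every time.

stratified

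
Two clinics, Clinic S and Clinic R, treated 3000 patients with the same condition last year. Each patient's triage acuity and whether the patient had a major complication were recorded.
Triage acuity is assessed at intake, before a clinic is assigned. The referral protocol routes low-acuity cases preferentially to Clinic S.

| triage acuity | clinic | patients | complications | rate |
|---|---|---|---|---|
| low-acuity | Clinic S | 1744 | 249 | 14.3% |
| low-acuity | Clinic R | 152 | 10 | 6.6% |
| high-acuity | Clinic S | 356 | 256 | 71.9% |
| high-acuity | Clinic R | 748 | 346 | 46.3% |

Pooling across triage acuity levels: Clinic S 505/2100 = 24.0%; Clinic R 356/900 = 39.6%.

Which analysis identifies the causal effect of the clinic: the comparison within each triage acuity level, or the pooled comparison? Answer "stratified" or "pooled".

stratified

Here triage acuity is a common cause — it drives both which clinic a case falls under and the outcome. The crude comparison mixes populations; the stratum-specific rates are the causally relevant ones.
Within each level — low-acuity: 14.3% vs 6.6%; high-acuity: 71.9% vs 46.3% — Clinic R is lower every time.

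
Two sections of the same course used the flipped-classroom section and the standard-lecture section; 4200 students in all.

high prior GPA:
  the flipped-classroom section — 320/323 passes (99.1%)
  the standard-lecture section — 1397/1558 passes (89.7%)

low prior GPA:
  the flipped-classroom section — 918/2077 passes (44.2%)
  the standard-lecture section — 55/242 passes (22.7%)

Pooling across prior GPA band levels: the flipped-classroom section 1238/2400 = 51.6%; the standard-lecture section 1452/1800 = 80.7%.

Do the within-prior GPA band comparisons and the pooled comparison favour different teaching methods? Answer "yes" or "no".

yes

Within each prior GPA band level (high prior GPA 99.1% vs 89.7%; low prior GPA 44.2% vs 22.7%), the flipped-classroom section has the higher rate every time. Pooled: 51.6% vs 80.7% — the standard-lecture section has the higher rate overall. The two comparisons disagree.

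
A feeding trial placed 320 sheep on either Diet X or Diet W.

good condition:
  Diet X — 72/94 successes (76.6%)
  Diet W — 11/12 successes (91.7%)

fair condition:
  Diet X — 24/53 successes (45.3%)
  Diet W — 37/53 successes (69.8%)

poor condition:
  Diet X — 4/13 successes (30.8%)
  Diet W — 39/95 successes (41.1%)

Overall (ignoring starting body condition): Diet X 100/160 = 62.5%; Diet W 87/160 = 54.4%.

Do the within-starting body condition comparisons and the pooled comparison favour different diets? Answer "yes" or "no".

yes

Within each starting body condition level (good condition 76.6% vs 91.7%; fair condition 45.3% vs 69.8%; poor condition 30.8% vs 41.1%), Diet W has the higher rate every time. Pooled: 62.5% vs 54.4% — Diet X has the higher rate overall. The two comparisons disagree.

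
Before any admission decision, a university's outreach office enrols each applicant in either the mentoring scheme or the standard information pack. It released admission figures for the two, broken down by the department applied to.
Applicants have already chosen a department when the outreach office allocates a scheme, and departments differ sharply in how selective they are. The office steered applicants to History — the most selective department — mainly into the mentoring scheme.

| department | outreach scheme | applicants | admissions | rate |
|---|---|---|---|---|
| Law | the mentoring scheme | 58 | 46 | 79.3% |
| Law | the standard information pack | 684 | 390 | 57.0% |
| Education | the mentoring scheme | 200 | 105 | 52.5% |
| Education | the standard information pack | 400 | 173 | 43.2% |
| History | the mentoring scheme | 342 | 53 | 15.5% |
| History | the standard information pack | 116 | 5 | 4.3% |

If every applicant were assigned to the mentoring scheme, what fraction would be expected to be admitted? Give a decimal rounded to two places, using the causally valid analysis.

0.54

Department differs across outreach schemes for reasons unrelated to any effect of the outreach scheme itself, and it separately predicts the outcome — a classic confounder. We must compare within department levels.
Standardising the mentoring scheme to the population department mix: 0.412·46/58 + 0.333·105/200 + 0.254·53/342 = 0.541.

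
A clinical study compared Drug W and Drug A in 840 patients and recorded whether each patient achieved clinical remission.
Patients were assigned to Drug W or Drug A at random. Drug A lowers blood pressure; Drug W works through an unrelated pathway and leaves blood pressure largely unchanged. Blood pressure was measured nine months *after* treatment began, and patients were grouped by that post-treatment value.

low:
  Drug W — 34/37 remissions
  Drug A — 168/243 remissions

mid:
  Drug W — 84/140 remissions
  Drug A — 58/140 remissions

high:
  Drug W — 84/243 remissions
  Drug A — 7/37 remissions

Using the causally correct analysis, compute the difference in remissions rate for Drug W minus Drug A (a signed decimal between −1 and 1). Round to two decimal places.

Because the drug influences blood pressure, blood pressure is a post-treatment mediator, not a confounder. Stratifying on it would bias the estimate; the causal effect is the crude pooled difference.
The causal difference is the pooled difference: 0.481 − 0.555 = -0.074.

-0.07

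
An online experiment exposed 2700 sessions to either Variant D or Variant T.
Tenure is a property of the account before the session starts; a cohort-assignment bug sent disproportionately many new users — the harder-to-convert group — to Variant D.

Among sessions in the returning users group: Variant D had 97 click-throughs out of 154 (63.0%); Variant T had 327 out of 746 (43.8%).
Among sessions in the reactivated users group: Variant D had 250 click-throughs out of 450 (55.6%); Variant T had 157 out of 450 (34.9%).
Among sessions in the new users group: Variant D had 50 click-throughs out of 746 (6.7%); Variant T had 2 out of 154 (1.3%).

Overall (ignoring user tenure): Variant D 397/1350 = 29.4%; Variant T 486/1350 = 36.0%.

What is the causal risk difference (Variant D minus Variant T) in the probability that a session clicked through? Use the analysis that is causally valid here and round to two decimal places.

+0.15

The user tenure-specific comparison favours Variant D throughout, but the pooled figures favour Variant T. The question is whether to condition on user tenure.
User tenure differs across variants for reasons unrelated to any effect of the variant itself, and it separately predicts the outcome — a classic confounder. We must compare within user tenure levels.
Adjusting over the population distribution of user tenure: 0.333·(0.630−0.438) + 0.333·(0.556−0.349) + 0.333·(0.067−0.013) = +0.151.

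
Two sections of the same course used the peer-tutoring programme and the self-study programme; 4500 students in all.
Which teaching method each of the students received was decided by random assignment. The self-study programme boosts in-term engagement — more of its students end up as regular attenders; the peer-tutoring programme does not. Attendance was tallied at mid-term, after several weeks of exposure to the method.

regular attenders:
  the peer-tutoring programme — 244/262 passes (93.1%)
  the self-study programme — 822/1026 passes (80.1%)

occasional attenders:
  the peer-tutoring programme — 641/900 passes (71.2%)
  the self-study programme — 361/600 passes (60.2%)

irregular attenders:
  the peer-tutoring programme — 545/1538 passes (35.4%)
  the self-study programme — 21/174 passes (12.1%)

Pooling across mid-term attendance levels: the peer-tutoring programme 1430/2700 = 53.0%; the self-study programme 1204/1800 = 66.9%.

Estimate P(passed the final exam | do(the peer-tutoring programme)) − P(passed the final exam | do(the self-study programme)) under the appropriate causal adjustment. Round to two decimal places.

Mid-term attendance is recorded after the teaching method and is itself shifted by it — it sits on the causal path from teaching method to outcome. Conditioning on a mediator would strip out part of the effect we want; the pooled comparison gives the total causal effect.
The causal difference is the pooled difference: 0.530 − 0.669 = -0.139.

-0.14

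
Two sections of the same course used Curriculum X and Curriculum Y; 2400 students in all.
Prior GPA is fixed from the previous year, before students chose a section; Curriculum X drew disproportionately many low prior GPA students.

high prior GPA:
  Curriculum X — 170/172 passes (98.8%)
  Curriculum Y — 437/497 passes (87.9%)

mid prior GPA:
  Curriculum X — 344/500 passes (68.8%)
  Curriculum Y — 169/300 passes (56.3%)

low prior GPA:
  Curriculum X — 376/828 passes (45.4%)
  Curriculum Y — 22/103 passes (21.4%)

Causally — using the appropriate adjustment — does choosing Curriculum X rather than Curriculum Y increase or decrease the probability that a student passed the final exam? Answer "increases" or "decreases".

Since prior GPA band is a pre-existing factor (not a product of the teaching method) and it affects the outcome on its own, it is a confounder. The stratified rates, not the pooled rate, identify the causal effect.
Within each level — high prior GPA: 98.8% vs 87.9%; mid prior GPA: 68.8% vs 56.3%; low prior GPA: 45.4% vs 21.4% — Curriculum X is higher every time.

increases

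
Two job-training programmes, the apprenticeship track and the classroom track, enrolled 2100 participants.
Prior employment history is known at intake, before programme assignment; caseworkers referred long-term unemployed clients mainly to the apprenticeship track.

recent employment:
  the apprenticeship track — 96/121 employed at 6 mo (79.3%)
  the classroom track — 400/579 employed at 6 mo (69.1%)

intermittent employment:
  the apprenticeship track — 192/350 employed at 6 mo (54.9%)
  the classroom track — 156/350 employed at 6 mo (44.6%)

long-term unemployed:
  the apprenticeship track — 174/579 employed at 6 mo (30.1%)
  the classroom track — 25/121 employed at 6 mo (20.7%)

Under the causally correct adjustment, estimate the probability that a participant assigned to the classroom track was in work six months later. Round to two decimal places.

0.45

The prior employment history-specific comparison favours the apprenticeship track throughout, but the pooled figures favour the classroom track. The question is whether to condition on prior employment history.
Prior employment history satisfies the back-door criterion: it is not a descendant of the programme, and it blocks the spurious path from programme to outcome. Adjusting for it (i.e., using the within-prior employment history rates) gives the causal effect.
Standardising the classroom track to the population prior employment history mix: 0.333·400/579 + 0.333·156/350 + 0.333·25/121 = 0.448.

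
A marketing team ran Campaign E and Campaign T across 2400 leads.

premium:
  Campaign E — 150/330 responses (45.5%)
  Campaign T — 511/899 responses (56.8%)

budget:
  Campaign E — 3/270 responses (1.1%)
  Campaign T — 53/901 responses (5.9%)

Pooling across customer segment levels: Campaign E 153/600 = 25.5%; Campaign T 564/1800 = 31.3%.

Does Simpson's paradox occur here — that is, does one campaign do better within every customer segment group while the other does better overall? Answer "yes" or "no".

no

Within each customer segment level (premium 45.5% vs 56.8%; budget 1.1% vs 5.9%), Campaign T has the higher rate every time. Pooled: 25.5% vs 31.3% — Campaign T has the higher rate overall. They agree.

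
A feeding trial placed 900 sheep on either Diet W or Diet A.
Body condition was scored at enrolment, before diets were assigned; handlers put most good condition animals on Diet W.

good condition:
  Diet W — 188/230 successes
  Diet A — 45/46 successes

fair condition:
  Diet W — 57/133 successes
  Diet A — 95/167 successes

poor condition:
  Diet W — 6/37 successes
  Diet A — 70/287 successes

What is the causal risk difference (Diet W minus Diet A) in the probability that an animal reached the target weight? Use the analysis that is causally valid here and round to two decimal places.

The imbalance in starting body condition arose from how sheep were allocated, not from anything the diet did; and starting body condition independently affects the outcome. The pooled gap is confounded — condition on starting body condition.
Adjusting over the population distribution of starting body condition: 0.307·(0.817−0.978) + 0.333·(0.429−0.569) + 0.360·(0.162−0.244) = -0.126.

-0.13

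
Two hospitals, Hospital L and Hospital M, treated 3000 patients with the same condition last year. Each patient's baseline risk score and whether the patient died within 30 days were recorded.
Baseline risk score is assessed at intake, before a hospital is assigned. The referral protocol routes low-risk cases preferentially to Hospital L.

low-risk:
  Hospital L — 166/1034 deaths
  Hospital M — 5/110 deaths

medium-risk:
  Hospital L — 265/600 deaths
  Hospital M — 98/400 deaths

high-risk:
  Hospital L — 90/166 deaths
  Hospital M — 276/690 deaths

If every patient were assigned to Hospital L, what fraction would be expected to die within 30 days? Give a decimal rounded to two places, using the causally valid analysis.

The baseline risk score-specific comparison favours Hospital M throughout, but the pooled figures favour Hospital L. The question is whether to condition on baseline risk score.
Since baseline risk score is a pre-existing factor (not a product of the hospital) and it affects the outcome on its own, it is a confounder. The stratified rates, not the pooled rate, identify the causal effect.
Standardising Hospital L to the population baseline risk score mix: 0.381·166/1034 + 0.333·265/600 + 0.285·90/166 = 0.363.

0.36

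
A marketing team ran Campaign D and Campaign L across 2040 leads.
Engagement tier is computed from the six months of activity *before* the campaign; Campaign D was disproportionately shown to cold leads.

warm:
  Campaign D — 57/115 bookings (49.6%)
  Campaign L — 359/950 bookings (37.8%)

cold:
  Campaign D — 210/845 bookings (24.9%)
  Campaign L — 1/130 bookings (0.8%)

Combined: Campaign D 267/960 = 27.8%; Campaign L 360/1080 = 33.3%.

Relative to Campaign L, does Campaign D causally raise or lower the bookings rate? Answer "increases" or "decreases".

increases

Here engagement tier is a common cause — it drives both which campaign a case falls under and the outcome. The crude comparison mixes populations; the stratum-specific rates are the causally relevant ones.
Within each level — warm: 49.6% vs 37.8%; cold: 24.9% vs 0.8% — Campaign D is higher every time.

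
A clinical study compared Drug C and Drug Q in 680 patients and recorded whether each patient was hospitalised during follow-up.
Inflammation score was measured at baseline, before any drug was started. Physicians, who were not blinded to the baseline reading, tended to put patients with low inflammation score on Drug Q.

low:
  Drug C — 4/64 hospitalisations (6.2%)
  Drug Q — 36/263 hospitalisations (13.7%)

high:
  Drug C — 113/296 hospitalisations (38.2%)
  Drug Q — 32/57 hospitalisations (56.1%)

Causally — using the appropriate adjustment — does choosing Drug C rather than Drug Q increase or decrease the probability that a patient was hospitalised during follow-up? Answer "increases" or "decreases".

decreases

The stratified and pooled comparisons disagree (Drug C wins within each inflammation score; Drug Q wins overall), so the answer turns on the causal role of inflammation score.
Inflammation score satisfies the back-door criterion: it is not a descendant of the drug, and it blocks the spurious path from drug to outcome. Adjusting for it (i.e., using the within-inflammation score rates) gives the causal effect.
Within each level — low: 6.2% vs 13.7%; high: 38.2% vs 56.1% — Drug C is lower every time.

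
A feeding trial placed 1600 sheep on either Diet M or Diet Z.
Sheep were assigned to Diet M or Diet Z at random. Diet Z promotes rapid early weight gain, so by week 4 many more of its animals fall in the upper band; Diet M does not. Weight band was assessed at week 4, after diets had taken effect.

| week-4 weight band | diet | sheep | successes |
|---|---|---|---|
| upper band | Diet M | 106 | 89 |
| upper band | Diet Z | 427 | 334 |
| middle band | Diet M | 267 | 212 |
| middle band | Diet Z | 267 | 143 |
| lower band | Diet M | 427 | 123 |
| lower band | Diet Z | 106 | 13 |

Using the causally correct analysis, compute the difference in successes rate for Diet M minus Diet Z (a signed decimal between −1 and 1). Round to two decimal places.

Week-4 weight band lies on the pathway diet → week-4 weight band → outcome, so adjusting for it blocks the indirect effect. For the total causal effect of diet, use the unadjusted pooled rates.
The causal difference is the pooled difference: 0.530 − 0.613 = -0.083.

-0.08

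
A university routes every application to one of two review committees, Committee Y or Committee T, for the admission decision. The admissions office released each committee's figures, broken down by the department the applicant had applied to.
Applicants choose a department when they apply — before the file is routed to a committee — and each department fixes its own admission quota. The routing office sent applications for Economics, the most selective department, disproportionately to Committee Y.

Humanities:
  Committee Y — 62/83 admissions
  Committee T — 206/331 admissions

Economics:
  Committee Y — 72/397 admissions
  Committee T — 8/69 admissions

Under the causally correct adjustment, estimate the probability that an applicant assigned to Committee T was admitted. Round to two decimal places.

Department is set before the review committee has any effect — it is not caused by the review committee — and it independently drives the outcome. That makes it a confounder, so the causal comparison is within department levels.
Standardising Committee T to the population department mix: 0.470·206/331 + 0.530·8/69 = 0.354.

0.35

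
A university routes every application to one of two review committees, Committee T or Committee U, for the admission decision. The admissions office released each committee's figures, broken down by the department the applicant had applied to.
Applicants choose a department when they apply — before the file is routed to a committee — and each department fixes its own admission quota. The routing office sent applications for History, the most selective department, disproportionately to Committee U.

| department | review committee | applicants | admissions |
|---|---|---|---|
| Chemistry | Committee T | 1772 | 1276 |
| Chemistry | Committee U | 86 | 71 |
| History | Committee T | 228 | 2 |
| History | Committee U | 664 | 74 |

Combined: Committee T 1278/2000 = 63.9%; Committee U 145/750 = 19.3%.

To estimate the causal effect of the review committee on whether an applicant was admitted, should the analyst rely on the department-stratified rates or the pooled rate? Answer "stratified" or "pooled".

Within every department level Committee U has the higher rate, yet pooled Committee T does — Simpson's reversal.
Nothing the review committee does changes department; the imbalance is an allocation artefact. With department also predicting the outcome, the pooled figure is confounded, and the within-stratum comparison is the causal one.
Within each level — Chemistry: 72.0% vs 82.6%; History: 0.9% vs 11.1% — Committee U is higher every time.

stratified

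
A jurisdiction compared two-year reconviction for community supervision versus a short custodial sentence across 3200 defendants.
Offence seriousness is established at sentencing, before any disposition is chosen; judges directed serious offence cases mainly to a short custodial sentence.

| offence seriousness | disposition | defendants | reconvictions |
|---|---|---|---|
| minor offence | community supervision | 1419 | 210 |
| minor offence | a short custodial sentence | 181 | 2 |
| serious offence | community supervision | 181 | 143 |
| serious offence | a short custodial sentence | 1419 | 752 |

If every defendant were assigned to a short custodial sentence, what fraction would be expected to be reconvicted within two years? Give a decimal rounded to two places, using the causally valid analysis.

Offence seriousness differs across dispositions for reasons unrelated to any effect of the disposition itself, and it separately predicts the outcome — a classic confounder. We must compare within offence seriousness levels.
Standardising a short custodial sentence to the population offence seriousness mix: 0.500·2/181 + 0.500·752/1419 = 0.271.

0.27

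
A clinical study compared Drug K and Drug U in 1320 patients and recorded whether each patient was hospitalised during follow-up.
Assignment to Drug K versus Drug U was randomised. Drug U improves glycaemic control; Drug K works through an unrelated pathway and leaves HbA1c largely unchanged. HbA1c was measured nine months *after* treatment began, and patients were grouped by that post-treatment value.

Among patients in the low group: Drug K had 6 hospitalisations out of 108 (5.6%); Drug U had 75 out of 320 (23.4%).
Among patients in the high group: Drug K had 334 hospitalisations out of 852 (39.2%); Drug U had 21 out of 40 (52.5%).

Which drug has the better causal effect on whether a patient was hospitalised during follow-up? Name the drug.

HbA1c lies on the pathway drug → HbA1c → outcome, so adjusting for it blocks the indirect effect. For the total causal effect of drug, use the unadjusted pooled rates.
Pooled: Drug K 35.4% vs Drug U 26.7%; Drug U is lower overall.

Drug U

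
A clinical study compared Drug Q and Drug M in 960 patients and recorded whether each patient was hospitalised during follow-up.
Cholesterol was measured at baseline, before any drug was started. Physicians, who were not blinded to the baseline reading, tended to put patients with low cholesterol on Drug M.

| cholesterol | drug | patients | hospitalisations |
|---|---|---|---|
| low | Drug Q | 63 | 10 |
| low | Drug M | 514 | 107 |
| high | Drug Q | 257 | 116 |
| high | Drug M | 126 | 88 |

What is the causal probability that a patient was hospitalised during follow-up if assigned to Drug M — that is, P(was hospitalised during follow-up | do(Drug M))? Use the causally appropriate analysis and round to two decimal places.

The stratified and pooled comparisons disagree (Drug Q wins within each cholesterol; Drug M wins overall), so the answer turns on the causal role of cholesterol.
Here cholesterol is a common cause — it drives both which drug a case falls under and the outcome. The crude comparison mixes populations; the stratum-specific rates are the causally relevant ones.
Standardising Drug M to the population cholesterol mix: 0.601·107/514 + 0.399·88/126 = 0.404.

0.40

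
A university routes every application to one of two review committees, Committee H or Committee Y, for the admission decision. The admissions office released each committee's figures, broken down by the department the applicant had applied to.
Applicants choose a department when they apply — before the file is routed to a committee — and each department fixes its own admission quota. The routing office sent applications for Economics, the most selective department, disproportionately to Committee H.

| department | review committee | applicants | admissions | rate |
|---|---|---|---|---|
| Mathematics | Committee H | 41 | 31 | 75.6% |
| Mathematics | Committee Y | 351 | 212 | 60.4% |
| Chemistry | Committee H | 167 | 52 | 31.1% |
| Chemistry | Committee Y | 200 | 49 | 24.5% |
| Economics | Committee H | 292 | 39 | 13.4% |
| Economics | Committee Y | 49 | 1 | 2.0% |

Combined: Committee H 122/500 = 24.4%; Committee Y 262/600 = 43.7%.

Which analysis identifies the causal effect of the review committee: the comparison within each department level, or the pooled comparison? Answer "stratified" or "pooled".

stratified

Nothing the review committee does changes department; the imbalance is an allocation artefact. With department also predicting the outcome, the pooled figure is confounded, and the within-stratum comparison is the causal one.
Within each level — Mathematics: 75.6% vs 60.4%; Chemistry: 31.1% vs 24.5%; Economics: 13.4% vs 2.0% — Committee H is higher every time.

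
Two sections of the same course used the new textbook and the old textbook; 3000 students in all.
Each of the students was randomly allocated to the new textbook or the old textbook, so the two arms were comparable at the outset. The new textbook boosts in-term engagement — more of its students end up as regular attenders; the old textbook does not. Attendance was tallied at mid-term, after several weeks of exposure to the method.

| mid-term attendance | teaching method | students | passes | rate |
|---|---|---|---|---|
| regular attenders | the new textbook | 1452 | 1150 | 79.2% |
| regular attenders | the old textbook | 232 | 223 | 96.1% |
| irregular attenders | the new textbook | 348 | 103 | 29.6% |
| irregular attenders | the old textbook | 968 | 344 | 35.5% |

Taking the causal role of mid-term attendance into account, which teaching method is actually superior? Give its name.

The distribution of mid-term attendance is itself part of what the teaching method does — it is an intermediate outcome. Holding it fixed would remove that part of the effect; the total effect is the pooled difference.
Pooled: the new textbook 69.6% vs the old textbook 47.2%; the new textbook is higher overall.

the new textbook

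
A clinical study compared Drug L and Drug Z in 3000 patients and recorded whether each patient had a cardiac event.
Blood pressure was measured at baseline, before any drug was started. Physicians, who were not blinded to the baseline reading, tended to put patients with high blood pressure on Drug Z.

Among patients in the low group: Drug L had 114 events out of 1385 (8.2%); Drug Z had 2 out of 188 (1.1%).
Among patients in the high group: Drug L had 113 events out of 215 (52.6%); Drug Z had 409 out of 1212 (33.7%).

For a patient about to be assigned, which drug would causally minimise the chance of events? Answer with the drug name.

Since blood pressure is a pre-existing factor (not a product of the drug) and it affects the outcome on its own, it is a confounder. The stratified rates, not the pooled rate, identify the causal effect.
Within each level — low: 8.2% vs 1.1%; high: 52.6% vs 33.7% — Drug Z is lower every time.

Drug Z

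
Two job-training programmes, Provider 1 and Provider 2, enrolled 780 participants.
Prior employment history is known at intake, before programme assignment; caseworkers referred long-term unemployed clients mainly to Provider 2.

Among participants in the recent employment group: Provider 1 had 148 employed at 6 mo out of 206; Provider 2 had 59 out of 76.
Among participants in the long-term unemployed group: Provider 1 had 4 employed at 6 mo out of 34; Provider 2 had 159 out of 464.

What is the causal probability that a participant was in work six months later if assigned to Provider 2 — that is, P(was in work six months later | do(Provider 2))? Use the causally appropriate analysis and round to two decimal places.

The prior employment history-specific comparison favours Provider 2 throughout, but the pooled figures favour Provider 1. The question is whether to condition on prior employment history.
Here prior employment history is a common cause — it drives both which programme a case falls under and the outcome. The crude comparison mixes populations; the stratum-specific rates are the causally relevant ones.
Standardising Provider 2 to the population prior employment history mix: 0.362·59/76 + 0.638·159/464 = 0.499.

0.50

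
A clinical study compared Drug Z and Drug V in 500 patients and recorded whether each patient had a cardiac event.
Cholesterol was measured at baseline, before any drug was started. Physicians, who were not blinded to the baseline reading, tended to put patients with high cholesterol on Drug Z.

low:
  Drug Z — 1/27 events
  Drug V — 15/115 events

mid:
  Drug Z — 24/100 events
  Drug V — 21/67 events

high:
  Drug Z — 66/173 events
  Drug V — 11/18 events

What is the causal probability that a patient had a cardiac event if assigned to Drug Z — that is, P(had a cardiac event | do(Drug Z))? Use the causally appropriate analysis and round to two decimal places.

Within every cholesterol level Drug Z has the lower rate, yet pooled Drug V does — Simpson's reversal.
Since cholesterol is a pre-existing factor (not a product of the drug) and it affects the outcome on its own, it is a confounder. The stratified rates, not the pooled rate, identify the causal effect.
Standardising Drug Z to the population cholesterol mix: 0.284·1/27 + 0.334·24/100 + 0.382·66/173 = 0.236.

0.24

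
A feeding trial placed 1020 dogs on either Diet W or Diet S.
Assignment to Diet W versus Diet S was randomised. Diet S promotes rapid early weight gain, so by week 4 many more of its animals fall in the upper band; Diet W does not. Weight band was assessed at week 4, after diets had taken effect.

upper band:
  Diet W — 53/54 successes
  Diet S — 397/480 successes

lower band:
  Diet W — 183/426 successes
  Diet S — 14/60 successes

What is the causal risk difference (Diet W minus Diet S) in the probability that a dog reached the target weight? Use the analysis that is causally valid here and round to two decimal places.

Stratifying would compare diets among dogs the diets themselves sorted into week-4 weight band groups — a form of selection on an intermediate. The unconditioned pooled rates give the total causal effect.
The causal difference is the pooled difference: 0.492 − 0.761 = -0.269.

-0.27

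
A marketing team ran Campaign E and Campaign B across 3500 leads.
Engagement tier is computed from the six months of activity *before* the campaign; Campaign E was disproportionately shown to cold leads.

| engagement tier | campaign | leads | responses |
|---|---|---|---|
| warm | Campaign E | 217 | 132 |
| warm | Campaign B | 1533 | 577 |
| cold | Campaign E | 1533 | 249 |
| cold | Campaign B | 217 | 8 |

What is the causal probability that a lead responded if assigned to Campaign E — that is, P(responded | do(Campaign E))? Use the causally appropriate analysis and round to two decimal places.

Engagement tier is set before the campaign has any effect — it is not caused by the campaign — and it independently drives the outcome. That makes it a confounder, so the causal comparison is within engagement tier levels.
Standardising Campaign E to the population engagement tier mix: 0.500·132/217 + 0.500·249/1533 = 0.385.

0.39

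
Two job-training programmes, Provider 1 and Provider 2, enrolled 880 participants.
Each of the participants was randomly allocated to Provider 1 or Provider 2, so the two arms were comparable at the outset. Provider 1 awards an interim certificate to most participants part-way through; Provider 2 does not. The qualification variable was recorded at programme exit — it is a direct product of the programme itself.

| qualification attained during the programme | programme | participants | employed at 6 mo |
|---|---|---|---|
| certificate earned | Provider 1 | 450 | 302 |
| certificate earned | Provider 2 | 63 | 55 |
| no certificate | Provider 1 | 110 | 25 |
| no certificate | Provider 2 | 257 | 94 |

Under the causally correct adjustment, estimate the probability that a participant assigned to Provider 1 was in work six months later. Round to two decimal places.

0.58

The stratified and pooled comparisons disagree (Provider 2 wins within each qualification attained during the programme; Provider 1 wins overall), so the answer turns on the causal role of qualification attained during the programme.
Stratifying would compare programmes among participants the programmes themselves sorted into qualification attained during the programme groups — a form of selection on an intermediate. The unconditioned pooled rates give the total causal effect.
So P(outcome | do(Provider 1)) is just the pooled rate for Provider 1: 327/560 = 0.584.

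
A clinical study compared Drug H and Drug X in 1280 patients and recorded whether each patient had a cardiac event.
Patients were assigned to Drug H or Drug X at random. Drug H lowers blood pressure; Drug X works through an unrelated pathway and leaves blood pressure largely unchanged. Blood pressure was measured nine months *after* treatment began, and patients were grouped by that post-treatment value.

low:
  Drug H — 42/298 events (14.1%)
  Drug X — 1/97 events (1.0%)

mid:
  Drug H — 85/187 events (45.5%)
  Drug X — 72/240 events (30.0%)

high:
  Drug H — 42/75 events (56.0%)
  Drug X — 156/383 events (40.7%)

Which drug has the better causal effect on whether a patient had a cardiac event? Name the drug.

Drug H

Drug X is lower inside every blood pressure stratum but Drug H is lower in aggregate. Whether to stratify depends on how blood pressure relates to the drug.
Blood pressure is recorded after the drug and is itself shifted by it — it sits on the causal path from drug to outcome. Conditioning on a mediator would strip out part of the effect we want; the pooled comparison gives the total causal effect.
Pooled: Drug H 30.2% vs Drug X 31.8%; Drug H is lower overall.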